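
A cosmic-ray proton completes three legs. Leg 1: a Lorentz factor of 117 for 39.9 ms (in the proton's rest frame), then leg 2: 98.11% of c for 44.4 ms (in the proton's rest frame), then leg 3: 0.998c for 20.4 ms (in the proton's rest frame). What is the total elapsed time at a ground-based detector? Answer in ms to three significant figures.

Δt = 5220 ms

Leg 1: γ = 117; Δt_1 = 117.0 × 39.9 = 4668 ms.
Leg 2: β = 0.9811; γ = 1/√(1 − 0.9811²) = 1/√0.03744 = 5.168; Δt_2 = 5.168 × 44.4 = 229.5 ms.
Leg 3: γ = 1/√(1 − 0.998²) = 1/√0.003996 = 15.82; Δt_3 = 15.82 × 20.4 = 322.7 ms.
Total: 4668 + 229.5 + 322.7 ms.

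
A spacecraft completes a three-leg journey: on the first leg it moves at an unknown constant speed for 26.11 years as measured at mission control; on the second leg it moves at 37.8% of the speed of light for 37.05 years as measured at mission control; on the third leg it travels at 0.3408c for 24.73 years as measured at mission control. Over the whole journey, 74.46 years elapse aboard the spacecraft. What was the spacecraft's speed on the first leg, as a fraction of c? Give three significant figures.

Leg 1: speed unknown; τ_1 = 26.11/γ_1.
Leg 2: β = 0.378; γ = 1/√(1 − 0.378²) = 1/√0.8571 = 1.080; τ_2 = 37.05/1.080 = 34.30 years.
Leg 3: γ = 1/√(1 − 0.3408²) = 1/√0.8839 = 1.064; τ_3 = 24.73/1.064 = 23.25 years.
Total proper time: τ_1 + 34.30 + 23.25 = 74.46, so τ_1 = 74.46 − 57.55 = 16.91 years.
γ_1 = 26.11/16.91 = 1.544; β = √(1 − 1/γ²) = √0.5806.

β = 0.762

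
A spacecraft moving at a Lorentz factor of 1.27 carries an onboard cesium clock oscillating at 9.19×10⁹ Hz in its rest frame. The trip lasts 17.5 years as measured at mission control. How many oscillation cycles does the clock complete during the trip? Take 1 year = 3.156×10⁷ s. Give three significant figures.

γ = 1.27
The oscillator's own cycle count is N = f × τ where τ is the proper time aboard the spacecraft. τ = Δt/γ = 17.5/1.270 = 13.78 years = 4.349×10⁸ s.
N = 9.19×10⁹ × 4.349×10⁸ = 3.997×10¹⁸.

N = 4.00×10¹⁸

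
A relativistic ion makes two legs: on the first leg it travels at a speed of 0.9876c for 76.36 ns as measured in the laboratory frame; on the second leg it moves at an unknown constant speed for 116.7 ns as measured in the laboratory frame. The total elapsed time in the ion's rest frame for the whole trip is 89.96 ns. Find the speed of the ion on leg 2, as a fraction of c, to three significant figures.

β = 0.744

Leg 1: γ = 1/√(1 − 0.9876²) = 1/√0.02465 = 6.370; τ_1 = 76.36/6.370 = 11.99 ns.
Leg 2: speed unknown; τ_2 = 116.7/γ_2.
Total proper time: 11.99 + τ_2 = 89.96, so τ_2 = 89.96 − 11.99 = 77.97 ns.
γ_2 = 116.7/77.97 = 1.497; β = √(1 − 1/γ²) = √0.5536.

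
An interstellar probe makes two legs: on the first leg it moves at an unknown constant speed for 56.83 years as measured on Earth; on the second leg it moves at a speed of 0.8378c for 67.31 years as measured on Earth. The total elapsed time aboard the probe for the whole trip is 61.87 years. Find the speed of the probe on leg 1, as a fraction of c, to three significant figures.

Leg 1: speed unknown; τ_1 = 56.83/γ_1.
Leg 2: γ = 1/√(1 − 0.8378²) = 1/√0.2981 = 1.832; τ_2 = 67.31/1.832 = 36.75 years.
Total proper time: τ_1 + 36.75 = 61.87, so τ_1 = 61.87 − 36.75 = 25.12 years.
γ_1 = 56.83/25.12 = 2.262; β = √(1 − 1/γ²) = √0.8046.

β = 0.897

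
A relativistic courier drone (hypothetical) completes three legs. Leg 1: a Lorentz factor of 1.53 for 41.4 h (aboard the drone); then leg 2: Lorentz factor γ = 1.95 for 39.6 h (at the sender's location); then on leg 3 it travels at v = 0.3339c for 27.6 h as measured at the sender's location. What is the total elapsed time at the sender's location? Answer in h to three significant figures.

Δt = 131 h

Leg 1: γ = 1.53; Δt_1 = 1.530 × 41.4 = 63.34 h.
Leg 2: 39.6 h is already measured at the sender's location.
Leg 3: 27.6 h is already measured at the sender's location.
Total: 63.34 + 39.60 + 27.60 h.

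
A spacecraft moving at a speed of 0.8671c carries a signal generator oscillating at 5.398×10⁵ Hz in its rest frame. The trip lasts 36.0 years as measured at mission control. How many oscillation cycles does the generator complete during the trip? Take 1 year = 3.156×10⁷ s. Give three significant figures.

γ = 1/√(1 − 0.8671²) = 1/√0.2481 = 2.007
The oscillator's own cycle count is N = f × τ where τ is the proper time aboard the spacecraft. τ = Δt/γ = 36.0/2.007 = 17.93 years = 5.660×10⁸ s.
N = 5.398×10⁵ × 5.660×10⁸ = 3.055×10¹⁴.

N = 3.06×10¹⁴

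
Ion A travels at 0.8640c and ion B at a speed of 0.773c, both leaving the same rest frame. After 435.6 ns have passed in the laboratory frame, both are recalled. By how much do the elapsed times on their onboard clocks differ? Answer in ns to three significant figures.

A: γ = 1/√(1 − 0.8640²) = 1/√0.2535 = 1.986; τ_A = 435.6/1.986 = 219.3 ns.
B: γ = 1/√(1 − 0.773²) = 1/√0.4025 = 1.576; τ_B = 435.6/1.576 = 276.3 ns.

|τ_A − τ_B| = 57.0 ns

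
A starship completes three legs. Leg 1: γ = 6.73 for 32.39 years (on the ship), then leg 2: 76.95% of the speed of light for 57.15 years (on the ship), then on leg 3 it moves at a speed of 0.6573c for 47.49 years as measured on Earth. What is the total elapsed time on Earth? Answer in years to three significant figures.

Leg 1: γ = 6.73; Δt_1 = 6.730 × 32.39 = 218.0 years.
Leg 2: β = 0.7695; γ = 1/√(1 − 0.7695²) = 1/√0.4079 = 1.566; Δt_2 = 1.566 × 57.15 = 89.49 years.
Leg 3: 47.49 years is already measured on Earth.
Total: 218.0 + 89.49 + 47.49 years.

Δt = 355 years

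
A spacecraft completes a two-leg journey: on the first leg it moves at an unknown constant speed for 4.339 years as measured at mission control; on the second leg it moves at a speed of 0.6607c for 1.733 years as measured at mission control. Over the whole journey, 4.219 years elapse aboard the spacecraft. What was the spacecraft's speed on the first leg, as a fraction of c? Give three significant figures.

β = 0.740

Leg 1: speed unknown; τ_1 = 4.339/γ_1.
Leg 2: γ = 1/√(1 − 0.6607²) = 1/√0.5635 = 1.332; τ_2 = 1.733/1.332 = 1.301 years.
Total proper time: τ_1 + 1.301 = 4.219, so τ_1 = 4.219 − 1.301 = 2.918 years.
γ_1 = 4.339/2.918 = 1.487; β = √(1 − 1/γ²) = √0.5477.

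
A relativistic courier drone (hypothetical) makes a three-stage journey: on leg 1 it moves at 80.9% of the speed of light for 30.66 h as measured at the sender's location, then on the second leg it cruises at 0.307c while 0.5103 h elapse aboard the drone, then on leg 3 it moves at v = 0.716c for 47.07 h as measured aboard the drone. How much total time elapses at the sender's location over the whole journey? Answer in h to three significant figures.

Δt = 98.6 h

Leg 1: 30.66 h is already measured at the sender's location.
Leg 2: γ = 1/√(1 − 0.307²) = 1/√0.9058 = 1.051; Δt_2 = 1.051 × 0.5103 = 0.5362 h.
Leg 3: γ = 1/√(1 − 0.716²) = 1/√0.4873 = 1.432; Δt_3 = 1.432 × 47.07 = 67.43 h.
Total: 30.66 + 0.5362 + 67.43 h.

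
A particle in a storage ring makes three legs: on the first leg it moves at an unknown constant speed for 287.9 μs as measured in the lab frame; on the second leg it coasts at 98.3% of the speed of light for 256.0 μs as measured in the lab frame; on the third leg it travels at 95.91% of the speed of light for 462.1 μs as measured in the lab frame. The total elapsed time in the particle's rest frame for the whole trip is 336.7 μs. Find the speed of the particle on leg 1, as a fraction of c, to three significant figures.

Leg 1: speed unknown; τ_1 = 287.9/γ_1.
Leg 2: β = 0.983; γ = 1/√(1 − 0.983²) = 1/√0.03371 = 5.446; τ_2 = 256.0/5.446 = 47.00 μs.
Leg 3: β = 0.9591; γ = 1/√(1 − 0.9591²) = 1/√0.08013 = 3.533; τ_3 = 462.1/3.533 = 130.8 μs.
Total proper time: τ_1 + 47.00 + 130.8 = 336.7, so τ_1 = 336.7 − 177.8 = 158.9 μs.
γ_1 = 287.9/158.9 = 1.812; β = √(1 − 1/γ²) = √0.6954.

β = 0.834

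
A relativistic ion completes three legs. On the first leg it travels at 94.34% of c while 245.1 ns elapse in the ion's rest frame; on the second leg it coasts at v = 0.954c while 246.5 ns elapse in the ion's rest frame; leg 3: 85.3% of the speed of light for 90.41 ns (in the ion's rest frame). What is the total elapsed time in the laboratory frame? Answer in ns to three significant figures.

Δt = 1730 ns

Leg 1: β = 0.9434; γ = 1/√(1 − 0.9434²) = 1/√0.1100 = 3.015; Δt_1 = 3.015 × 245.1 = 739.0 ns.
Leg 2: γ = 1/√(1 − 0.954²) = 1/√0.08988 = 3.335; Δt_2 = 3.335 × 246.5 = 822.2 ns.
Leg 3: β = 0.853; γ = 1/√(1 − 0.853²) = 1/√0.2724 = 1.916; Δt_3 = 1.916 × 90.41 = 173.2 ns.
Total: 739.0 + 822.2 + 173.2 ns.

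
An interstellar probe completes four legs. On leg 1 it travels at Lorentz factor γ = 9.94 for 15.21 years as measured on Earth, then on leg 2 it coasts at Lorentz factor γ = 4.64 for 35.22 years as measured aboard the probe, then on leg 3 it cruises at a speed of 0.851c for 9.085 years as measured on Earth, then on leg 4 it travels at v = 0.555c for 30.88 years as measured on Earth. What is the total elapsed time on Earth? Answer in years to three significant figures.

Leg 1: 15.21 years is already measured on Earth.
Leg 2: γ = 4.64; Δt_2 = 4.640 × 35.22 = 163.4 years.
Leg 3: 9.085 years is already measured on Earth.
Leg 4: 30.88 years is already measured on Earth.
Total: 15.21 + 163.4 + 9.085 + 30.88 years.

Δt = 219 years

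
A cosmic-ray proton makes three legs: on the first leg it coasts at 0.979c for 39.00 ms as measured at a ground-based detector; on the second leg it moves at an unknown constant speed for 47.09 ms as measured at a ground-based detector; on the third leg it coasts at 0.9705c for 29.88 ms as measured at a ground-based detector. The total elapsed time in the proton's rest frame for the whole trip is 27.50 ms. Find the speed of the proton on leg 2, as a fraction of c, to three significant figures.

Leg 1: γ = 1/√(1 − 0.979²) = 1/√0.04156 = 4.905; τ_1 = 39.00/4.905 = 7.951 ms.
Leg 2: speed unknown; τ_2 = 47.09/γ_2.
Leg 3: γ = 1/√(1 − 0.9705²) = 1/√0.05813 = 4.148; τ_3 = 29.88/4.148 = 7.204 ms.
Total proper time: 7.951 + τ_2 + 7.204 = 27.50, so τ_2 = 27.50 − 15.15 = 12.35 ms.
γ_2 = 47.09/12.35 = 3.814; β = √(1 − 1/γ²) = √0.9313.

β = 0.965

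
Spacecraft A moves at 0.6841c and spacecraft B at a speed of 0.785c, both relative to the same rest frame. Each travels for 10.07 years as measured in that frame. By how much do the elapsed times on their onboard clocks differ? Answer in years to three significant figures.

|τ_A − τ_B| = 1.11 years

A: γ = 1/√(1 − 0.6841²) = 1/√0.5320 = 1.371; τ_A = 10.07/1.371 = 7.345 years.
B: γ = 1/√(1 − 0.785²) = 1/√0.3838 = 1.614; τ_B = 10.07/1.614 = 6.238 years.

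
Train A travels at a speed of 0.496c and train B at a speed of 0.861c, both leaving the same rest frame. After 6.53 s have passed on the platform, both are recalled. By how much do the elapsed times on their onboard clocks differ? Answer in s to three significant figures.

|τ_A − τ_B| = 2.35 s

A: γ = 1/√(1 − 0.496²) = 1/√0.7540 = 1.152; τ_A = 6.53/1.152 = 5.670 s.
B: γ = 1/√(1 − 0.861²) = 1/√0.2587 = 1.966; τ_B = 6.53/1.966 = 3.321 s.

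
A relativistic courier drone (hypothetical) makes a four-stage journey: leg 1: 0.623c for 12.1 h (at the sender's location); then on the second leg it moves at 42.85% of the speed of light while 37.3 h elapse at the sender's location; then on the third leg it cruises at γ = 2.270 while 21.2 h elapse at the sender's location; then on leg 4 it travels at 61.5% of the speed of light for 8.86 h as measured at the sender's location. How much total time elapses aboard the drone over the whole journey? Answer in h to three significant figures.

τ = 59.5 h

Leg 1: γ = 1/√(1 − 0.623²) = 1/√0.6119 = 1.278; τ_1 = 12.1/1.278 = 9.465 h.
Leg 2: β = 0.4285; γ = 1/√(1 − 0.4285²) = 1/√0.8164 = 1.107; τ_2 = 37.3/1.107 = 33.70 h.
Leg 3: γ = 2.270; τ_3 = 21.2/2.270 = 9.339 h.
Leg 4: β = 0.615; γ = 1/√(1 − 0.615²) = 1/√0.6218 = 1.268; τ_4 = 8.86/1.268 = 6.986 h.
Total: 9.465 + 33.70 + 9.339 + 6.986 h.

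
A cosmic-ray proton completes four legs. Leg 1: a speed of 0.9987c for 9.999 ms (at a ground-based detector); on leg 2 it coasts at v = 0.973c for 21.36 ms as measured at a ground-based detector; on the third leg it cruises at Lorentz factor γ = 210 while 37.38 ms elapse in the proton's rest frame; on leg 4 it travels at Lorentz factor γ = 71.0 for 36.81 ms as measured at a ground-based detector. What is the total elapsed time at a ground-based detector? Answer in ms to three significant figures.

Δt = 7920 ms

Leg 1: 9.999 ms is already measured at a ground-based detector.
Leg 2: 21.36 ms is already measured at a ground-based detector.
Leg 3: γ = 210; Δt_3 = 210.0 × 37.38 = 7850 ms.
Leg 4: 36.81 ms is already measured at a ground-based detector.
Total: 9.999 + 21.36 + 7850 + 36.81 ms.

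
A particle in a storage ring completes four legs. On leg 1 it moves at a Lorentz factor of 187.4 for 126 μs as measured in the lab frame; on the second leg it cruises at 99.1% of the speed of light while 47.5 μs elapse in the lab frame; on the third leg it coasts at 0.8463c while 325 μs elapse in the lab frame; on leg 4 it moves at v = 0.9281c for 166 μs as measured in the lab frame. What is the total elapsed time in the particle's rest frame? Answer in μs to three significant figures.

τ = 242 μs

Leg 1: γ = 187.4; τ_1 = 126/187.4 = 0.6724 μs.
Leg 2: β = 0.991; γ = 1/√(1 − 0.991²) = 1/√0.01792 = 7.470; τ_2 = 47.5/7.470 = 6.358 μs.
Leg 3: γ = 1/√(1 − 0.8463²) = 1/√0.2838 = 1.877; τ_3 = 325/1.877 = 173.1 μs.
Leg 4: γ = 1/√(1 − 0.9281²) = 1/√0.1386 = 2.686; τ_4 = 166/2.686 = 61.81 μs.
Total: 0.6724 + 6.358 + 173.1 + 61.81 μs.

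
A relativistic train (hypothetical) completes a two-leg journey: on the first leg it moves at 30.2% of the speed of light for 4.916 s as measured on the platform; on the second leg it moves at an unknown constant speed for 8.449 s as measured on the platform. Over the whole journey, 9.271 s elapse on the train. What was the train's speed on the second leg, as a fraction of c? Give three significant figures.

Leg 1: β = 0.302; γ = 1/√(1 − 0.302²) = 1/√0.9088 = 1.049; τ_1 = 4.916/1.049 = 4.686 s.
Leg 2: speed unknown; τ_2 = 8.449/γ_2.
Total proper time: 4.686 + τ_2 = 9.271, so τ_2 = 9.271 − 4.686 = 4.585 s.
γ_2 = 8.449/4.585 = 1.843; β = √(1 − 1/γ²) = √0.7056.

β = 0.840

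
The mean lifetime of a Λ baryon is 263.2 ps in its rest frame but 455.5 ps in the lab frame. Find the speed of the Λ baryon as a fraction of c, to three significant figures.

v = 0.816c

γ = Δt/τ₀ = 455.5/263.2 = 1.731
β = √(1 − 1/γ²) = √(1 − 0.3339) = √0.6661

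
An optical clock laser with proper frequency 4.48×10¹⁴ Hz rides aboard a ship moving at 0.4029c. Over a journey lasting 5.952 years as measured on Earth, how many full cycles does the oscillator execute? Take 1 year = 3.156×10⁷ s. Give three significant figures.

N = 7.70×10²²

γ = 1/√(1 − 0.4029²) = 1/√0.8377 = 1.093
The oscillator's own cycle count is N = f × τ where τ is the proper time on the ship. τ = Δt/γ = 5.952/1.093 = 5.448 years = 1.719×10⁸ s.
N = 4.48×10¹⁴ × 1.719×10⁸ = 7.702×10²².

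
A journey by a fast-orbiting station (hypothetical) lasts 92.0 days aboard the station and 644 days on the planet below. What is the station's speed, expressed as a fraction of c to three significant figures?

v = 0.990c

The proper time is measured aboard the station (both events occur at the station's location); Δt is measured on the planet below. γ = Δt/τ = 644/92.0 = 7.000.
β = √(1 − 1/γ²) = √(1 − 0.02041) = √0.9796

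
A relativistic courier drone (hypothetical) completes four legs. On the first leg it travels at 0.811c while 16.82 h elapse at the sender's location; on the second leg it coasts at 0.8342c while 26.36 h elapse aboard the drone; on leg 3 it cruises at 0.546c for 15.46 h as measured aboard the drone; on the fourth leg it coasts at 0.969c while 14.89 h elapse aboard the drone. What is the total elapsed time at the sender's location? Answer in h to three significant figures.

Δt = 143 h

Leg 1: 16.82 h is already measured at the sender's location.
Leg 2: γ = 1/√(1 − 0.8342²) = 1/√0.3041 = 1.813; Δt_2 = 1.813 × 26.36 = 47.80 h.
Leg 3: γ = 1/√(1 − 0.546²) = 1/√0.7019 = 1.194; Δt_3 = 1.194 × 15.46 = 18.45 h.
Leg 4: γ = 1/√(1 − 0.969²) = 1/√0.06104 = 4.048; Δt_4 = 4.048 × 14.89 = 60.27 h.
Total: 16.82 + 47.80 + 18.45 + 60.27 h.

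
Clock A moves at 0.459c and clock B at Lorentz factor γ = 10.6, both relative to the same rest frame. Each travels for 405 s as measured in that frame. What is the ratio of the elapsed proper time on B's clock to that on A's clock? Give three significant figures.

A: γ = 1/√(1 − 0.459²) = 1/√0.7893 = 1.126. B: γ = 10.6.
τ_A/τ_B = γ_B/γ_A = 10.60/1.126 = 9.417, so τ_B/τ_A = 0.1062.

τ_B/τ_A = 0.106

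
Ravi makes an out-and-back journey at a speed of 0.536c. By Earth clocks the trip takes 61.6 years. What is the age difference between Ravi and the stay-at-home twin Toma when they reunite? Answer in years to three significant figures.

Δt − τ = 9.60 years

γ = 1/√(1 − 0.536²) = 1/√0.7127 = 1.185
Ravi's elapsed proper time: τ = 61.6/1.185 = 52.00 years.
Age gap = Δt − τ = 61.6 − 52.00 years.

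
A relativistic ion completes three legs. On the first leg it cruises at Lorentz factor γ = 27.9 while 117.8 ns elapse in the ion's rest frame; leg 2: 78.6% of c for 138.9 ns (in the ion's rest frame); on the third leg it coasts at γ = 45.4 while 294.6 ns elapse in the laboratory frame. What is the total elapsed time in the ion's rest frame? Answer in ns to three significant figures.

Leg 1: 117.8 ns is already measured in the ion's rest frame.
Leg 2: 138.9 ns is already measured in the ion's rest frame.
Leg 3: γ = 45.4; τ_3 = 294.6/45.40 = 6.489 ns.
Total: 117.8 + 138.9 + 6.489 ns.

τ = 263 ns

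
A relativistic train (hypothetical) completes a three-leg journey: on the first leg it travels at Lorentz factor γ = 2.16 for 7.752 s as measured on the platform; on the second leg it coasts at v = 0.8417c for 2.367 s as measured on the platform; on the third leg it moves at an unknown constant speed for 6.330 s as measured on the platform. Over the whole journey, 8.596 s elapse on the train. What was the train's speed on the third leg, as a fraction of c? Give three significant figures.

Leg 1: γ = 2.16; τ_1 = 7.752/2.160 = 3.589 s.
Leg 2: γ = 1/√(1 − 0.8417²) = 1/√0.2915 = 1.852; τ_2 = 2.367/1.852 = 1.278 s.
Leg 3: speed unknown; τ_3 = 6.330/γ_3.
Total proper time: 3.589 + 1.278 + τ_3 = 8.596, so τ_3 = 8.596 − 4.867 = 3.729 s.
γ_3 = 6.330/3.729 = 1.697; β = √(1 − 1/γ²) = √0.6530.

β = 0.808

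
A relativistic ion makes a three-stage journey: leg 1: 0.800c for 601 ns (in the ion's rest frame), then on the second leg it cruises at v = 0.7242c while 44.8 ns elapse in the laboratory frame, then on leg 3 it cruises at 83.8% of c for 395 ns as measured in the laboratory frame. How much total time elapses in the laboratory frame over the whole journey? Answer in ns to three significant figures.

Leg 1: γ = 1/√(1 − 0.800²) = 5/3 ≈ 1.667; Δt_1 = 1.667 × 601 = 1002 ns.
Leg 2: 44.8 ns is already measured in the laboratory frame.
Leg 3: 395 ns is already measured in the laboratory frame.
Total: 1002 + 44.80 + 395.0 ns.

Δt = 1440 ns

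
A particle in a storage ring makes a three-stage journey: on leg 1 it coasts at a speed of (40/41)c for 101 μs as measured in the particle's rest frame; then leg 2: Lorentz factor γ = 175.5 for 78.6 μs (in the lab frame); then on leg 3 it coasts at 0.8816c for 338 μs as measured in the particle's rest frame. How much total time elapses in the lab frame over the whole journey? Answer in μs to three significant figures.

Leg 1: γ = 1/√(1 − (40/41)²) = 41/9 ≈ 4.556; Δt_1 = 4.556 × 101 = 460.1 μs.
Leg 2: 78.6 μs is already measured in the lab frame.
Leg 3: γ = 1/√(1 − 0.8816²) = 1/√0.2228 = 2.119; Δt_3 = 2.119 × 338 = 716.1 μs.
Total: 460.1 + 78.60 + 716.1 μs.

Δt = 1250 μs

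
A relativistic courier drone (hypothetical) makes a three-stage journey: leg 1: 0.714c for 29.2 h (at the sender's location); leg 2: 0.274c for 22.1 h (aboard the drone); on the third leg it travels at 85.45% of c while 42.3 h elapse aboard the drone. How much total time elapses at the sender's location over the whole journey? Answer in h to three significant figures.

Leg 1: 29.2 h is already measured at the sender's location.
Leg 2: γ = 1/√(1 − 0.274²) = 1/√0.9249 = 1.040; Δt_2 = 1.040 × 22.1 = 22.98 h.
Leg 3: β = 0.8545; γ = 1/√(1 − 0.8545²) = 1/√0.2698 = 1.925; Δt_3 = 1.925 × 42.3 = 81.43 h.
Total: 29.20 + 22.98 + 81.43 h.

Δt = 134 h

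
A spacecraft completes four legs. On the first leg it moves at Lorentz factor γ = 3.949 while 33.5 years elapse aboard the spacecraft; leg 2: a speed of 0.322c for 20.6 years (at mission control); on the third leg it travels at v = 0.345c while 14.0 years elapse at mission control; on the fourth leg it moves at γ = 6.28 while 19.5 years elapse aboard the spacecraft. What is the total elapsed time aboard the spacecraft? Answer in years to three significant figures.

τ = 85.6 years

Leg 1: 33.5 years is already measured aboard the spacecraft.
Leg 2: γ = 1/√(1 − 0.322²) = 1/√0.8963 = 1.056; τ_2 = 20.6/1.056 = 19.50 years.
Leg 3: γ = 1/√(1 − 0.345²) = 1/√0.8810 = 1.065; τ_3 = 14.0/1.065 = 13.14 years.
Leg 4: 19.5 years is already measured aboard the spacecraft.
Total: 33.50 + 19.50 + 13.14 + 19.50 years.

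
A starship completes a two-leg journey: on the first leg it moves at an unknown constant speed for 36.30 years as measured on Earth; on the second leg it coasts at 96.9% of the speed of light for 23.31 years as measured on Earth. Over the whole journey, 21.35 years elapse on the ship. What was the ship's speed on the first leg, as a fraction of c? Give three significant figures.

β = 0.903

Leg 1: speed unknown; τ_1 = 36.30/γ_1.
Leg 2: β = 0.969; γ = 1/√(1 − 0.969²) = 1/√0.06104 = 4.048; τ_2 = 23.31/4.048 = 5.759 years.
Total proper time: τ_1 + 5.759 = 21.35, so τ_1 = 21.35 − 5.759 = 15.59 years.
γ_1 = 36.30/15.59 = 2.328; β = √(1 − 1/γ²) = √0.8155.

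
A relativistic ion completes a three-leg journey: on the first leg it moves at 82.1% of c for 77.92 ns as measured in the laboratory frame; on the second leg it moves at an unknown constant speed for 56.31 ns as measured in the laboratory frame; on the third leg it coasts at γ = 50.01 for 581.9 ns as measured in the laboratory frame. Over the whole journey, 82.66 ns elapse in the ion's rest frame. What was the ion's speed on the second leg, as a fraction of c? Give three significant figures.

β = 0.882

Leg 1: β = 0.821; γ = 1/√(1 − 0.821²) = 1/√0.3260 = 1.752; τ_1 = 77.92/1.752 = 44.49 ns.
Leg 2: speed unknown; τ_2 = 56.31/γ_2.
Leg 3: γ = 50.01; τ_3 = 581.9/50.01 = 11.64 ns.
Total proper time: 44.49 + τ_2 + 11.64 = 82.66, so τ_2 = 82.66 − 56.12 = 26.54 ns.
γ_2 = 56.31/26.54 = 2.122; β = √(1 − 1/γ²) = √0.7779.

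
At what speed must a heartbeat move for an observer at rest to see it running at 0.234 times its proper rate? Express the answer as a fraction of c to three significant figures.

β = 0.972

Rate ratio = 1/γ, so γ = 1/0.234 = 4.274.
β = √(1 − 1/γ²) = √(1 − 0.234²) = √0.9452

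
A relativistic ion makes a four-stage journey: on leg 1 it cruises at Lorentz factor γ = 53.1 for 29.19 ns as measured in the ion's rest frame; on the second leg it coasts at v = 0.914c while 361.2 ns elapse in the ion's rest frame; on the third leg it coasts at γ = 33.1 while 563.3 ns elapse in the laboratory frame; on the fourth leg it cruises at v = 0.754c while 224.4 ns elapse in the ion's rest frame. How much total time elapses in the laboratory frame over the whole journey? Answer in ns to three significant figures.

Δt = 3350 ns

Leg 1: γ = 53.1; Δt_1 = 53.10 × 29.19 = 1550 ns.
Leg 2: γ = 1/√(1 − 0.914²) = 1/√0.1646 = 2.465; Δt_2 = 2.465 × 361.2 = 890.3 ns.
Leg 3: 563.3 ns is already measured in the laboratory frame.
Leg 4: γ = 1/√(1 − 0.754²) = 1/√0.4315 = 1.522; Δt_4 = 1.522 × 224.4 = 341.6 ns.
Total: 1550 + 890.3 + 563.3 + 341.6 ns.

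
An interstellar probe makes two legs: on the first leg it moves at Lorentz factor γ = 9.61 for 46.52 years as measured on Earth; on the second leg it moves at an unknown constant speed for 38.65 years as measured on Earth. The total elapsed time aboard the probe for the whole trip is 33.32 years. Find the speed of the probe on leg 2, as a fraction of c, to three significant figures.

Leg 1: γ = 9.61; τ_1 = 46.52/9.610 = 4.841 years.
Leg 2: speed unknown; τ_2 = 38.65/γ_2.
Total proper time: 4.841 + τ_2 = 33.32, so τ_2 = 33.32 − 4.841 = 28.48 years.
γ_2 = 38.65/28.48 = 1.357; β = √(1 − 1/γ²) = √0.4571.

β = 0.676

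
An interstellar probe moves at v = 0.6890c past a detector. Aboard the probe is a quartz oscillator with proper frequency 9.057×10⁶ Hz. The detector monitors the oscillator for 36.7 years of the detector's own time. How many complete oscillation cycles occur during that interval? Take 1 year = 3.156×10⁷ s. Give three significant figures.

γ = 1/√(1 − 0.6890²) = 1/√0.5253 = 1.380
During 36.7 years of lab time, the oscillator's proper time advances by τ = Δt/γ = 36.7/1.380 = 26.60 years = 8.395×10⁸ s.
N = f × τ = 9.057×10⁶ × 8.395×10⁸ = 7.603×10¹⁵.

N = 7.60×10¹⁵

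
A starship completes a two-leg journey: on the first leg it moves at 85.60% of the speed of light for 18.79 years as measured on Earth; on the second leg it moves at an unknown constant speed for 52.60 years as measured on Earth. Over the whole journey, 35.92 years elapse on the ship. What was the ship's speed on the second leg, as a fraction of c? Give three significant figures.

β = 0.867

Leg 1: β = 0.8560; γ = 1/√(1 − 0.8560²) = 1/√0.2673 = 1.934; τ_1 = 18.79/1.934 = 9.714 years.
Leg 2: speed unknown; τ_2 = 52.60/γ_2.
Total proper time: 9.714 + τ_2 = 35.92, so τ_2 = 35.92 − 9.714 = 26.21 years.
γ_2 = 52.60/26.21 = 2.007; β = √(1 − 1/γ²) = √0.7518.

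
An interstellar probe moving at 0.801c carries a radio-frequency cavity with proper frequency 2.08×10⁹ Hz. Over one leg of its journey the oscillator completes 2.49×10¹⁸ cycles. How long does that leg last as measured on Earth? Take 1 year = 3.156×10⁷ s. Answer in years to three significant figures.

γ = 1/√(1 − 0.801²) = 1/√0.3584 = 1.670
Proper time for N cycles: τ = N/f = 2.49×10¹⁸/(2.08×10⁹) = 1.197×10⁹ s = 37.93 years.
Lab-frame duration Δt = γτ = 1.670 × 37.93 = 63.36 years.

Δt = 63.4 years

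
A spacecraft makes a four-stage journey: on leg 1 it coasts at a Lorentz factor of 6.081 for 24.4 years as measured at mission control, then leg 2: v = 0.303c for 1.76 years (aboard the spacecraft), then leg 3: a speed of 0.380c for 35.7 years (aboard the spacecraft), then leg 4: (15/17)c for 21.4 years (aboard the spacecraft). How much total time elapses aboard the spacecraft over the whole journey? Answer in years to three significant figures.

τ = 62.9 years

Leg 1: γ = 6.081; τ_1 = 24.4/6.081 = 4.012 years.
Leg 2: 1.76 years is already measured aboard the spacecraft.
Leg 3: 35.7 years is already measured aboard the spacecraft.
Leg 4: 21.4 years is already measured aboard the spacecraft.
Total: 4.012 + 1.760 + 35.70 + 21.40 years.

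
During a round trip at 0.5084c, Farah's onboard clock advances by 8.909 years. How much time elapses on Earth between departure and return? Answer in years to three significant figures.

Δt = 10.3 years

γ = 1/√(1 − 0.5084²) = 1/√0.7415 = 1.161
Earth-frame duration is the dilated interval: Δt = γτ = 1.161 × 8.909 years.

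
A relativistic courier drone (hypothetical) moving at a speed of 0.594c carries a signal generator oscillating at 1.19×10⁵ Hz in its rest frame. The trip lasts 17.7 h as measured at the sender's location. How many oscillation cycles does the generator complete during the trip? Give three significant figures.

γ = 1/√(1 − 0.594²) = 1/√0.6472 = 1.243
The oscillator's own cycle count is N = f × τ where τ is the proper time aboard the drone. τ = Δt/γ = 17.7/1.243 = 14.24 h = 5.126×10⁴ s.
N = 1.19×10⁵ × 5.126×10⁴ = 6.100×10⁹.

N = 6.10×10⁹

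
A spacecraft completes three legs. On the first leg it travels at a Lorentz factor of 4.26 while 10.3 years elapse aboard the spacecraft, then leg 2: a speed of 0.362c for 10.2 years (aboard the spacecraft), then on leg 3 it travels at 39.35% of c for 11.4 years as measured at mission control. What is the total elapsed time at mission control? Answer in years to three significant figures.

Δt = 66.2 years

Leg 1: γ = 4.26; Δt_1 = 4.260 × 10.3 = 43.88 years.
Leg 2: γ = 1/√(1 − 0.362²) = 1/√0.8690 = 1.073; Δt_2 = 1.073 × 10.2 = 10.94 years.
Leg 3: 11.4 years is already measured at mission control.
Total: 43.88 + 10.94 + 11.40 years.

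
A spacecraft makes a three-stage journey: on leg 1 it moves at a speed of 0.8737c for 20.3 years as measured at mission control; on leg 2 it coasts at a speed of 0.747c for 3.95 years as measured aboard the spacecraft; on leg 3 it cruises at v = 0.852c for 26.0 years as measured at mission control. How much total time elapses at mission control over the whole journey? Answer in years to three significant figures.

Δt = 52.2 years

Leg 1: 20.3 years is already measured at mission control.
Leg 2: γ = 1/√(1 − 0.747²) = 1/√0.4420 = 1.504; Δt_2 = 1.504 × 3.95 = 5.941 years.
Leg 3: 26.0 years is already measured at mission control.
Total: 20.30 + 5.941 + 26.00 years.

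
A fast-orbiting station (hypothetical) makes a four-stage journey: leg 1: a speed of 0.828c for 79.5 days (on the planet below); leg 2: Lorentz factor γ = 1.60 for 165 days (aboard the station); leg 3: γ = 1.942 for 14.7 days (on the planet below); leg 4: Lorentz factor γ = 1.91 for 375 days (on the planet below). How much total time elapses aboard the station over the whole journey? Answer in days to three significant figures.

Leg 1: γ = 1/√(1 − 0.828²) = 1/√0.3144 = 1.783; τ_1 = 79.5/1.783 = 44.58 days.
Leg 2: 165 days is already measured aboard the station.
Leg 3: γ = 1.942; τ_3 = 14.7/1.942 = 7.570 days.
Leg 4: γ = 1.91; τ_4 = 375/1.910 = 196.3 days.
Total: 44.58 + 165.0 + 7.570 + 196.3 days.

τ = 413 days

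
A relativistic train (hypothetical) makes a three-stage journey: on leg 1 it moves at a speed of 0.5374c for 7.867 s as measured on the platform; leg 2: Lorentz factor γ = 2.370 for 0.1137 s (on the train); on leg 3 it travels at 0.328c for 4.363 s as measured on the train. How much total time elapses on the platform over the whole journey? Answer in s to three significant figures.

Leg 1: 7.867 s is already measured on the platform.
Leg 2: γ = 2.370; Δt_2 = 2.370 × 0.1137 = 0.2695 s.
Leg 3: γ = 1/√(1 − 0.328²) = 1/√0.8924 = 1.059; Δt_3 = 1.059 × 4.363 = 4.619 s.
Total: 7.867 + 0.2695 + 4.619 s.

Δt = 12.8 s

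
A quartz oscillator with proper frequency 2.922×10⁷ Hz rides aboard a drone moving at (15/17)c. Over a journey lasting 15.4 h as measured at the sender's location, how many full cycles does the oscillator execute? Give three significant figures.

N = 7.62×10¹¹

γ = 1/√(1 − (15/17)²) = 17/8 = 2.125
The oscillator's own cycle count is N = f × τ where τ is the proper time aboard the drone. τ = Δt/γ = 15.4/2.125 = 7.247 h = 2.609×10⁴ s.
N = 2.922×10⁷ × 2.609×10⁴ = 7.623×10¹¹.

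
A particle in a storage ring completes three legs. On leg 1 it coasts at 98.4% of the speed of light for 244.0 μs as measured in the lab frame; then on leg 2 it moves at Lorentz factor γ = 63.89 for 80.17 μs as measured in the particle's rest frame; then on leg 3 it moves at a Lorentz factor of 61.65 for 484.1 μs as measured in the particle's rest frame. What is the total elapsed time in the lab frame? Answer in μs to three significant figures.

Δt = 3.52×10⁴ μs

Leg 1: 244.0 μs is already measured in the lab frame.
Leg 2: γ = 63.89; Δt_2 = 63.89 × 80.17 = 5122 μs.
Leg 3: γ = 61.65; Δt_3 = 61.65 × 484.1 = 2.984×10⁴ μs.
Total: 244.0 + 5122 + 2.984×10⁴ μs.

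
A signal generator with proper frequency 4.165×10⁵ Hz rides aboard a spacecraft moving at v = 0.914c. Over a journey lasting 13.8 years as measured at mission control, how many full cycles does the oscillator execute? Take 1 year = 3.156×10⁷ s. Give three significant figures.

γ = 1/√(1 − 0.914²) = 1/√0.1646 = 2.465
The oscillator's own cycle count is N = f × τ where τ is the proper time aboard the spacecraft. τ = Δt/γ = 13.8/2.465 = 5.599 years = 1.767×10⁸ s.
N = 4.165×10⁵ × 1.767×10⁸ = 7.360×10¹³.

N = 7.36×10¹³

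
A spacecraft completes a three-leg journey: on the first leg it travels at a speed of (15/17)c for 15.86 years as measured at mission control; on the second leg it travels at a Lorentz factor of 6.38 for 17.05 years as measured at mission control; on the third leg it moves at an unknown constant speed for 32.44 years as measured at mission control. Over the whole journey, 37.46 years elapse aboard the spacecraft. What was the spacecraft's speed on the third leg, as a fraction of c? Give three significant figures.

β = 0.539

Leg 1: γ = 1/√(1 − (15/17)²) = 17/8 = 2.125; τ_1 = 15.86/2.125 = 7.464 years.
Leg 2: γ = 6.38; τ_2 = 17.05/6.380 = 2.672 years.
Leg 3: speed unknown; τ_3 = 32.44/γ_3.
Total proper time: 7.464 + 2.672 + τ_3 = 37.46, so τ_3 = 37.46 − 10.14 = 27.32 years.
γ_3 = 32.44/27.32 = 1.187; β = √(1 − 1/γ²) = √0.2905.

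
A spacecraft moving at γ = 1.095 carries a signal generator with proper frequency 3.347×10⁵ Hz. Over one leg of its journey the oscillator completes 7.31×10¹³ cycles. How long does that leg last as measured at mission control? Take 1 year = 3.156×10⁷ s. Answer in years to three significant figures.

γ = 1.095
Proper time for N cycles: τ = N/f = 7.31×10¹³/(3.347×10⁵) = 2.184×10⁸ s = 6.920 years.
Lab-frame duration Δt = γτ = 1.095 × 6.920 = 7.578 years.

Δt = 7.58 years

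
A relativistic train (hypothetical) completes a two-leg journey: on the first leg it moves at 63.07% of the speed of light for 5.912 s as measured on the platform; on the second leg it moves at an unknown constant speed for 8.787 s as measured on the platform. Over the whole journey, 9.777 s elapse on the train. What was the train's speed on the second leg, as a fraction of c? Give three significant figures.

Leg 1: β = 0.6307; γ = 1/√(1 − 0.6307²) = 1/√0.6022 = 1.289; τ_1 = 5.912/1.289 = 4.588 s.
Leg 2: speed unknown; τ_2 = 8.787/γ_2.
Total proper time: 4.588 + τ_2 = 9.777, so τ_2 = 9.777 − 4.588 = 5.189 s.
γ_2 = 8.787/5.189 = 1.693; β = √(1 − 1/γ²) = √0.6513.

β = 0.807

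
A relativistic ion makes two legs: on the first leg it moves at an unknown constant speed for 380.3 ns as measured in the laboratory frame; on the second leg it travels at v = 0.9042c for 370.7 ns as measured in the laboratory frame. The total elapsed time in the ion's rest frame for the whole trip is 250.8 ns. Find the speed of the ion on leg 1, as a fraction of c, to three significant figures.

Leg 1: speed unknown; τ_1 = 380.3/γ_1.
Leg 2: γ = 1/√(1 − 0.9042²) = 1/√0.1824 = 2.341; τ_2 = 370.7/2.341 = 158.3 ns.
Total proper time: τ_1 + 158.3 = 250.8, so τ_1 = 250.8 − 158.3 = 92.47 ns.
γ_1 = 380.3/92.47 = 4.113; β = √(1 − 1/γ²) = √0.9409.

β = 0.970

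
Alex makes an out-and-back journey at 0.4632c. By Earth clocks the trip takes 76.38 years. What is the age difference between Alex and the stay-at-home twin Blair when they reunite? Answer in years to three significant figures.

γ = 1/√(1 − 0.4632²) = 1/√0.7854 = 1.128
Alex's elapsed proper time: τ = 76.38/1.128 = 67.69 years.
Age gap = Δt − τ = 76.38 − 67.69 years.

Δt − τ = 8.69 years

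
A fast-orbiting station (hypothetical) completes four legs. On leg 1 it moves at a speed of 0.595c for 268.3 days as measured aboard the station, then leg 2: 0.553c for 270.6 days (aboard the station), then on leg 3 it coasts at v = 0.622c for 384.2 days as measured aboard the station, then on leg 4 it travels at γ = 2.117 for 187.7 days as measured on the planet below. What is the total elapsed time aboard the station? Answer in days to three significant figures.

Leg 1: 268.3 days is already measured aboard the station.
Leg 2: 270.6 days is already measured aboard the station.
Leg 3: 384.2 days is already measured aboard the station.
Leg 4: γ = 2.117; τ_4 = 187.7/2.117 = 88.66 days.
Total: 268.3 + 270.6 + 384.2 + 88.66 days.

τ = 1010 days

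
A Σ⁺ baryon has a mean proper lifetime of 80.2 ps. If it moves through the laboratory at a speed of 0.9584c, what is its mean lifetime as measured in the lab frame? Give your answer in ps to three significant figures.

Δt = 281 ps

γ = 1/√(1 − 0.9584²) = 1/√0.08147 = 3.504
The rest-frame lifetime is the proper time; the lab measures the dilated interval Δt = γτ₀ = 3.504 × 80.2 ps.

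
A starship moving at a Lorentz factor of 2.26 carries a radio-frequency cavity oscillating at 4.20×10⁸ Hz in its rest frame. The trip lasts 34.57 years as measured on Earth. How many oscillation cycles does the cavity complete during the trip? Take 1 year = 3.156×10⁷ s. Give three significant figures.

γ = 2.26
The oscillator's own cycle count is N = f × τ where τ is the proper time on the ship. τ = Δt/γ = 34.57/2.260 = 15.30 years = 4.828×10⁸ s.
N = 4.20×10⁸ × 4.828×10⁸ = 2.028×10¹⁷.

N = 2.03×10¹⁷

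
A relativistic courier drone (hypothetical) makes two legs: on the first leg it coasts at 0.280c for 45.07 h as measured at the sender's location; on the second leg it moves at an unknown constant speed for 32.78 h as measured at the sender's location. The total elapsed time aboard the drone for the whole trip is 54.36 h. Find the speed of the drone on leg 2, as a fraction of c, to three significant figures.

Leg 1: γ = 1/√(1 − 0.280²) = 25/24 ≈ 1.042; τ_1 = 45.07/1.042 = 43.27 h.
Leg 2: speed unknown; τ_2 = 32.78/γ_2.
Total proper time: 43.27 + τ_2 = 54.36, so τ_2 = 54.36 − 43.27 = 11.09 h.
γ_2 = 32.78/11.09 = 2.955; β = √(1 − 1/γ²) = √0.8855.

β = 0.941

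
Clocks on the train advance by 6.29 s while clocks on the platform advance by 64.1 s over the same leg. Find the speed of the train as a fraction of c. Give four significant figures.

The proper time is measured on the train (both events occur at the train's location); Δt is measured on the platform. γ = Δt/τ = 64.1/6.29 = 10.19.
β = √(1 − 1/γ²) = √(1 − 0.009629) = √0.9904

β = 0.9952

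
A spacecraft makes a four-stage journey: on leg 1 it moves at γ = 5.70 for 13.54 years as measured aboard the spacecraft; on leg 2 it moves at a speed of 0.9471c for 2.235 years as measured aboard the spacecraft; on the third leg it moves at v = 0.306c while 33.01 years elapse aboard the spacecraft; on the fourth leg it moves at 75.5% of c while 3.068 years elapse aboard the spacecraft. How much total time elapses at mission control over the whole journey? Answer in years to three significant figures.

Leg 1: γ = 5.70; Δt_1 = 5.700 × 13.54 = 77.18 years.
Leg 2: γ = 1/√(1 − 0.9471²) = 1/√0.1030 = 3.116; Δt_2 = 3.116 × 2.235 = 6.964 years.
Leg 3: γ = 1/√(1 − 0.306²) = 1/√0.9064 = 1.050; Δt_3 = 1.050 × 33.01 = 34.67 years.
Leg 4: β = 0.755; γ = 1/√(1 − 0.755²) = 1/√0.4300 = 1.525; Δt_4 = 1.525 × 3.068 = 4.679 years.
Total: 77.18 + 6.964 + 34.67 + 4.679 years.

Δt = 123 years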